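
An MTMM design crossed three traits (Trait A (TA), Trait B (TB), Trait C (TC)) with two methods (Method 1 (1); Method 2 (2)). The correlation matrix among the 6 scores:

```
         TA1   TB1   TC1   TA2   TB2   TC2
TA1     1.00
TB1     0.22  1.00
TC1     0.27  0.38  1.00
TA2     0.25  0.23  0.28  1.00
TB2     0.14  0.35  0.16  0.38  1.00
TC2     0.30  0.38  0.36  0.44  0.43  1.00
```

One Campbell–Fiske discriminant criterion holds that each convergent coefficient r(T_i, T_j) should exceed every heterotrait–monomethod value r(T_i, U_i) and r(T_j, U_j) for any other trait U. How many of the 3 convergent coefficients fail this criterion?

3

Each convergent coefficient versus the relevant comparison correlations:
TA (methods 1·2): 0.25 vs {0.22, 0.38, 0.27, 0.44} → fail.
TB (methods 1·2): 0.35 vs {0.22, 0.38, 0.38, 0.43} → fail.
TC (methods 1·2): 0.36 vs {0.27, 0.44, 0.38, 0.43} → fail.
3 of 3 fail.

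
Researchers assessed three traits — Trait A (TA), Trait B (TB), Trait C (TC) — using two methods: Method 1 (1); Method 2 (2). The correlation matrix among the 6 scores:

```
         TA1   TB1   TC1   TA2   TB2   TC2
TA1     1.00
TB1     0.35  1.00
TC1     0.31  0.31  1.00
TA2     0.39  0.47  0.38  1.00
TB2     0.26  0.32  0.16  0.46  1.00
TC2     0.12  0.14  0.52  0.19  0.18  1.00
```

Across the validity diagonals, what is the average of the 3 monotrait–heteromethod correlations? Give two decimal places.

Convergent values: 0.39, 0.32, 0.52; mean = 1.23/3 = 0.41.

0.41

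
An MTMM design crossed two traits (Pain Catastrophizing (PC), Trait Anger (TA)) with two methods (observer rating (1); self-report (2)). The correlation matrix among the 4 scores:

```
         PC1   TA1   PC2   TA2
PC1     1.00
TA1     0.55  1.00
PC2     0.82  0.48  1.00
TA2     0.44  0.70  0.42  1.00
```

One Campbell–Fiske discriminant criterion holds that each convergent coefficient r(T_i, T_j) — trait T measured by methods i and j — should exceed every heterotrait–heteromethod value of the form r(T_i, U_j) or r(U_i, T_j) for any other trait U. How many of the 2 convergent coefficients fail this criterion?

0

Each convergent coefficient versus the relevant comparison correlations:
PC (methods 1·2): 0.82 vs {0.44, 0.48} → pass.
TA (methods 1·2): 0.70 vs {0.48, 0.44} → pass.
0 of 2 fail.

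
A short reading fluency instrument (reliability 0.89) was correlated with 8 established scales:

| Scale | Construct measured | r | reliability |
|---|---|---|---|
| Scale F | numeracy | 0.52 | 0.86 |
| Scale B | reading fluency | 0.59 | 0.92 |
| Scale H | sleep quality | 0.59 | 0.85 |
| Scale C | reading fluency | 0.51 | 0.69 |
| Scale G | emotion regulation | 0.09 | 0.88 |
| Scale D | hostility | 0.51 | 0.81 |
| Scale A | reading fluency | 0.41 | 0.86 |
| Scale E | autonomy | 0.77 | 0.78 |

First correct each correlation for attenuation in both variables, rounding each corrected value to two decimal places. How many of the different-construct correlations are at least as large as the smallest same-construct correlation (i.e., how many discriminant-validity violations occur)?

4

Disattenuated r (r / √(r_scale · r_new)):
  Scale F (disc): 0.52 / √(0.86·0.89) = 0.59
  Scale B (conv): 0.59 / √(0.92·0.89) = 0.65
  Scale H (disc): 0.59 / √(0.85·0.89) = 0.68
  Scale C (conv): 0.51 / √(0.69·0.89) = 0.65
  Scale G (disc): 0.09 / √(0.88·0.89) = 0.10
  Scale D (disc): 0.51 / √(0.81·0.89) = 0.60
  Scale A (conv): 0.41 / √(0.86·0.89) = 0.47
  Scale E (disc): 0.77 / √(0.78·0.89) = 0.92
Smallest convergent = 0.47. Discriminant values: 0.59, 0.68, 0.10, 0.60, 0.92; count ≥ 0.47 → 4.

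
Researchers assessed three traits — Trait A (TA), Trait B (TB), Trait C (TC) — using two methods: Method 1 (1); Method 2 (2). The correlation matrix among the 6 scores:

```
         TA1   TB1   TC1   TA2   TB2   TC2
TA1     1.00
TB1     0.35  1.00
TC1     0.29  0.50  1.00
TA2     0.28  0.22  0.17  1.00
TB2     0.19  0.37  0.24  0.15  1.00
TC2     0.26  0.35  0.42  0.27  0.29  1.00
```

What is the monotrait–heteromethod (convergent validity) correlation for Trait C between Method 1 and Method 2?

Same trait (TC), different methods: r(TC1, TC2) = 0.42.

0.42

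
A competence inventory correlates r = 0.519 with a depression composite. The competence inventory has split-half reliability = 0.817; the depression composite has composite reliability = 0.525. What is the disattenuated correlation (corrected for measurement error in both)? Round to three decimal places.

r_true = r_obs / √(r_xx · r_yy) = 0.519 / √(0.817 × 0.525) = 0.519 / √0.428925 = 0.519 / 0.6549 ≈ 0.792.

0.792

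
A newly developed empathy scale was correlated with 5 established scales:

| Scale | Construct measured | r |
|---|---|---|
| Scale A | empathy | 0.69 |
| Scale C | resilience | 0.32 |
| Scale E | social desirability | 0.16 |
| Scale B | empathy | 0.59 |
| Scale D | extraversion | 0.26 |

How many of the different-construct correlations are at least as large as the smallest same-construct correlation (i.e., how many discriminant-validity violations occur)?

0

Convergent (same construct = empathy): Scale A, Scale B.
Smallest convergent = 0.59. Discriminant values: 0.32, 0.16, 0.26; count ≥ 0.59 → 0.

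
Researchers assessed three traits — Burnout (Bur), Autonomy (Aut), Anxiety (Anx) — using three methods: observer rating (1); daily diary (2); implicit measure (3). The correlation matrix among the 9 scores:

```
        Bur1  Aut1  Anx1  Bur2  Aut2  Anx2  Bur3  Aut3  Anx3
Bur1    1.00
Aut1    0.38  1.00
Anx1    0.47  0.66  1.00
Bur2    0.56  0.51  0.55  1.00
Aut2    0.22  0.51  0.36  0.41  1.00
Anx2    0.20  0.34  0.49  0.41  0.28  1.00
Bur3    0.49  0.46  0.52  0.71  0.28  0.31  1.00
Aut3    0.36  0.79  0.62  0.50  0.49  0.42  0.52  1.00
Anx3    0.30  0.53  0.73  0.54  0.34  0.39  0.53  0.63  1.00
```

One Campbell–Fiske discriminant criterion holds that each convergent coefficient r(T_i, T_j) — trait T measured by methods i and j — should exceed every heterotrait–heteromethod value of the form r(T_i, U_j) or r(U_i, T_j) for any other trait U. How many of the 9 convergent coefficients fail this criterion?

Each convergent coefficient versus the relevant comparison correlations:
Bur (methods 1·2): 0.56 vs {0.22, 0.51, 0.20, 0.55} → pass.
Bur (methods 1·3): 0.49 vs {0.36, 0.46, 0.30, 0.52} → fail.
Bur (methods 2·3): 0.71 vs {0.50, 0.28, 0.54, 0.31} → pass.
Aut (methods 1·2): 0.51 vs {0.51, 0.22, 0.34, 0.36} → fail.
Aut (methods 1·3): 0.79 vs {0.46, 0.36, 0.53, 0.62} → pass.
Aut (methods 2·3): 0.49 vs {0.28, 0.50, 0.34, 0.42} → fail.
Anx (methods 1·2): 0.49 vs {0.55, 0.20, 0.36, 0.34} → fail.
Anx (methods 1·3): 0.73 vs {0.52, 0.30, 0.62, 0.53} → pass.
Anx (methods 2·3): 0.39 vs {0.31, 0.54, 0.42, 0.34} → fail.
5 of 9 fail.

5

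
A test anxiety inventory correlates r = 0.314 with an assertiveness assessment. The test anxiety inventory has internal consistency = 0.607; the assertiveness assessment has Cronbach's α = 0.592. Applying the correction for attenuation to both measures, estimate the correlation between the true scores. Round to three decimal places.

0.524

r_true = r_obs / √(r_xx · r_yy) = 0.314 / √(0.607 × 0.592) = 0.314 / √0.359344 = 0.314 / 0.5995 ≈ 0.524.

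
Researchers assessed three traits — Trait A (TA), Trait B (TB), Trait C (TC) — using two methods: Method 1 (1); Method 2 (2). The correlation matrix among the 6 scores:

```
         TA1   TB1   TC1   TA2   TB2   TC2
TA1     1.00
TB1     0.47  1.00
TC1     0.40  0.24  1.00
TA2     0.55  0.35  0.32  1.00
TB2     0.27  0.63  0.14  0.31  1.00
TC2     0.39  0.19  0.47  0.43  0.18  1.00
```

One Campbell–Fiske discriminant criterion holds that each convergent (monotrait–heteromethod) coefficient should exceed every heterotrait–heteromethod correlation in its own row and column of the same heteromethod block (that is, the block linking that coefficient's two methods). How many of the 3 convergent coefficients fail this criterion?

Convergent coefficients and their comparison sets:
TA (methods 1·2): 0.55 vs {0.27, 0.35, 0.39, 0.32} → pass.
TB (methods 1·2): 0.63 vs {0.35, 0.27, 0.19, 0.14} → pass.
TC (methods 1·2): 0.47 vs {0.32, 0.39, 0.14, 0.19} → pass.
0 of 3 fail.

0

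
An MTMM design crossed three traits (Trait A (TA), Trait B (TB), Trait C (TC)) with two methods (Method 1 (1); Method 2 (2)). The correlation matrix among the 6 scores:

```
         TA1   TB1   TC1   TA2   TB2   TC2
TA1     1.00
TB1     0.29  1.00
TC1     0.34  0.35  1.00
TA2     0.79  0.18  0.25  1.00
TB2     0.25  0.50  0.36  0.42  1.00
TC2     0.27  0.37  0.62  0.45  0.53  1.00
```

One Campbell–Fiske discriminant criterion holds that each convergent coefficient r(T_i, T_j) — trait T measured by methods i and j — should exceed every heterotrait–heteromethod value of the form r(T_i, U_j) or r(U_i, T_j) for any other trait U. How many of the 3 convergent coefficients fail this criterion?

0

Each convergent coefficient versus the relevant comparison correlations:
TA (methods 1·2): 0.79 vs {0.25, 0.18, 0.27, 0.25} → pass.
TB (methods 1·2): 0.50 vs {0.18, 0.25, 0.37, 0.36} → pass.
TC (methods 1·2): 0.62 vs {0.25, 0.27, 0.36, 0.37} → pass.
0 of 3 fail.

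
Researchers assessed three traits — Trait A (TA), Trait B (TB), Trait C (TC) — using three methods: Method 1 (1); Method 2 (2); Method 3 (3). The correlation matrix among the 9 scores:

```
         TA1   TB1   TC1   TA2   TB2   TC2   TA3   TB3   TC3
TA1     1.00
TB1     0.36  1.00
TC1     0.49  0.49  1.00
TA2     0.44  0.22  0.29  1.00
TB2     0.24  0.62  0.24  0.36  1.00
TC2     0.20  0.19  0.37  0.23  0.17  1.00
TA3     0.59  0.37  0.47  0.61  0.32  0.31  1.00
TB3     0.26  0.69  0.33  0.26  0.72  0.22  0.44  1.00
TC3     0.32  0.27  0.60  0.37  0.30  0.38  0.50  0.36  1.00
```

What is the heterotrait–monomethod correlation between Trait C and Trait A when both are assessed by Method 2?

Different traits, same method: r(TC2, TA2) = 0.23.

0.23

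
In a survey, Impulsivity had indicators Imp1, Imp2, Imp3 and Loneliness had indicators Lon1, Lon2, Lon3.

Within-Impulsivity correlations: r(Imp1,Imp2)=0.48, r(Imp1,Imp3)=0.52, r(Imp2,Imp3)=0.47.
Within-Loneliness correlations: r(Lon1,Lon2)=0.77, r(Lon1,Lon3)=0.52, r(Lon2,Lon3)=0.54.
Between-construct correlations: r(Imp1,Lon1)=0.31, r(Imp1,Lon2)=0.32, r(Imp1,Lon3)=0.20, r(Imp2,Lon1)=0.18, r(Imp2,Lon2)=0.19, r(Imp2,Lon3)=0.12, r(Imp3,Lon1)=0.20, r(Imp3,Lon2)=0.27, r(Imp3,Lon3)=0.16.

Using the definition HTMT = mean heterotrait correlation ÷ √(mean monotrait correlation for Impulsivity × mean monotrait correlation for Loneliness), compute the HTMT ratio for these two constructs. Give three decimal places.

Mean between = 1.95/9 = 0.2167.
Mean within-Imp = 1.47/3 = 0.4900; mean within-Lon = 1.83/3 = 0.6100.
Geometric mean = √(0.4900 × 0.6100) = 0.5467.
HTMT = 0.2167 / 0.5467 = 0.396.

0.396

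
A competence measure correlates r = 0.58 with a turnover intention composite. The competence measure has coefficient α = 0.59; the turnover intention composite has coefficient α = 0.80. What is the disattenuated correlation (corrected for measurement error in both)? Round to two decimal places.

0.84

r_true = r_obs / √(r_xx · r_yy) = 0.58 / √(0.59 × 0.80) = 0.58 / √0.4720 = 0.58 / 0.6870 ≈ 0.84.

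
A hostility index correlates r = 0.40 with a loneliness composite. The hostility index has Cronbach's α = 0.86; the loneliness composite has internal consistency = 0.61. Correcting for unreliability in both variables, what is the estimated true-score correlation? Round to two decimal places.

r_true = r_obs / √(r_xx · r_yy) = 0.40 / √(0.86 × 0.61) = 0.40 / √0.5246 = 0.40 / 0.7243 ≈ 0.55.

0.55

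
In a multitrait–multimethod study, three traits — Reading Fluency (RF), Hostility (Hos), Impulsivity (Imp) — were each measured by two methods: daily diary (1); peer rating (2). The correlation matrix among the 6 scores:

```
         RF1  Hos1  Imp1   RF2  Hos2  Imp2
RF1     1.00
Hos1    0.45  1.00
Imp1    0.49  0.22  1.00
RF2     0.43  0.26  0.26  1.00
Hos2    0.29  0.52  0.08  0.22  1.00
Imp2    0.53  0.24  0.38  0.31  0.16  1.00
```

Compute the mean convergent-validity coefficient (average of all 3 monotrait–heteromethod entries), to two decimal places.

Convergent values: 0.43, 0.52, 0.38; mean = 1.33/3 = 0.44.

0.44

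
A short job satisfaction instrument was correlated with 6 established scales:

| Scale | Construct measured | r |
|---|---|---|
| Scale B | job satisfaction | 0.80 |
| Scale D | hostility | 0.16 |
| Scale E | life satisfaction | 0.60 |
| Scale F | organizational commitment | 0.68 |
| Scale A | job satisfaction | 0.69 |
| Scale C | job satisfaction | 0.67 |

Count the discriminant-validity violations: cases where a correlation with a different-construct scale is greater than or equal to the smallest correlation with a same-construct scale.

1

Convergent (same construct = job satisfaction): Scale B, Scale A, Scale C.
Smallest convergent = 0.67. Discriminant values: 0.16, 0.60, 0.68; count ≥ 0.67 → 1.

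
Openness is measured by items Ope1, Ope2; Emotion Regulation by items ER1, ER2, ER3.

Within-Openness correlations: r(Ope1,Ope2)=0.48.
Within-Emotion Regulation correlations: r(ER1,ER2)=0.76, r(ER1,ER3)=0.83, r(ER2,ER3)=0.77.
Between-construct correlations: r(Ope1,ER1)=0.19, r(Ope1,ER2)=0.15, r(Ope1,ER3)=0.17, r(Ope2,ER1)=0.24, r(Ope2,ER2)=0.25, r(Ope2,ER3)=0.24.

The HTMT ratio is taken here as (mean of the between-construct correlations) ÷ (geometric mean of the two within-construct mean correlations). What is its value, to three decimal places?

0.336

Between-construct mean = 1.24/6 = 0.2067.
Mean within-Ope = 0.48/1 = 0.4800; mean within-ER = 2.36/3 = 0.7867.
Geometric mean = √(0.4800 × 0.7867) = 0.6145.
HTMT = 0.2067 / 0.6145 = 0.336.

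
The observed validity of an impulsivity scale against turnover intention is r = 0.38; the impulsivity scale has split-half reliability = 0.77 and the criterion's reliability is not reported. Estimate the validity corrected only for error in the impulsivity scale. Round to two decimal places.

Single correction: r_c = r_obs / √r_xx = 0.38 / √0.77 = 0.38 / 0.8775 ≈ 0.43.

0.43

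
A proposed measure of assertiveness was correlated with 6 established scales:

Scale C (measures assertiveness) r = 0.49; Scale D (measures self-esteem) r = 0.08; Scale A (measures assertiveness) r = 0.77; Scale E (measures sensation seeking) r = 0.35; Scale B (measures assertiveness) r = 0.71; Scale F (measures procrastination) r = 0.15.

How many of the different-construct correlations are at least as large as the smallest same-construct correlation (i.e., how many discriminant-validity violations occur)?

Convergent (same construct = assertiveness): Scale C, Scale A, Scale B.
Smallest convergent = 0.49. Discriminant values: 0.08, 0.35, 0.15; count ≥ 0.49 → 0.

0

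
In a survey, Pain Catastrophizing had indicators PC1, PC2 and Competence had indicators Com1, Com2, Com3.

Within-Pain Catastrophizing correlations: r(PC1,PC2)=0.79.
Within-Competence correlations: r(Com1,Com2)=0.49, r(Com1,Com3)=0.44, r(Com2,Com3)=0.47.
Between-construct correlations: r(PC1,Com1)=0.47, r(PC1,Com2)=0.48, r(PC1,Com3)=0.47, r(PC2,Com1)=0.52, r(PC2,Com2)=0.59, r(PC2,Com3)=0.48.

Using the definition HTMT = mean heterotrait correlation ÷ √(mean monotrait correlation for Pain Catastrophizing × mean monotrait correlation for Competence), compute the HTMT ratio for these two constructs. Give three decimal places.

Mean heterotrait r = 3.01/6 = 0.5017.
Mean within-PC = 0.79/1 = 0.7900; mean within-Com = 1.40/3 = 0.4667.
Geometric mean = √(0.7900 × 0.4667) = 0.6072.
HTMT = 0.5017 / 0.6072 = 0.826.

0.826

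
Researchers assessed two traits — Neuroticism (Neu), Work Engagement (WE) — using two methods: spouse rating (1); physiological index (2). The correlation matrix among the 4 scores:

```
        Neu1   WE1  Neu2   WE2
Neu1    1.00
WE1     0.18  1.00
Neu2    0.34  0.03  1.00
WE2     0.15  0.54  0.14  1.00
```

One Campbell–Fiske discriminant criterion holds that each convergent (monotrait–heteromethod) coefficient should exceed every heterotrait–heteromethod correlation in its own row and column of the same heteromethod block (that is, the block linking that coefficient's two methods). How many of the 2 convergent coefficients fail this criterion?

Convergent coefficients and their comparison sets:
Neu (methods 1·2): 0.34 vs {0.15, 0.03} → pass.
WE (methods 1·2): 0.54 vs {0.03, 0.15} → pass.
0 of 2 fail.

0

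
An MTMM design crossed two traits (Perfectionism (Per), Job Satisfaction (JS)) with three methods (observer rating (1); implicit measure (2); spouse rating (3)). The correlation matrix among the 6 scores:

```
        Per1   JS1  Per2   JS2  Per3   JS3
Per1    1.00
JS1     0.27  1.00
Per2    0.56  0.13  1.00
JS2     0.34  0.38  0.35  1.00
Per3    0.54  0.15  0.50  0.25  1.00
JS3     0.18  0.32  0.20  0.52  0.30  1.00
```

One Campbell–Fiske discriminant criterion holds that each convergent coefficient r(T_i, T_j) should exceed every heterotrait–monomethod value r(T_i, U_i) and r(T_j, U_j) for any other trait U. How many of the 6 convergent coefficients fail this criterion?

Each convergent coefficient versus the relevant comparison correlations:
Per (methods 1·2): 0.56 vs {0.27, 0.35} → pass.
Per (methods 1·3): 0.54 vs {0.27, 0.30} → pass.
Per (methods 2·3): 0.50 vs {0.35, 0.30} → pass.
JS (methods 1·2): 0.38 vs {0.27, 0.35} → pass.
JS (methods 1·3): 0.32 vs {0.27, 0.30} → pass.
JS (methods 2·3): 0.52 vs {0.35, 0.30} → pass.
0 of 6 fail.

0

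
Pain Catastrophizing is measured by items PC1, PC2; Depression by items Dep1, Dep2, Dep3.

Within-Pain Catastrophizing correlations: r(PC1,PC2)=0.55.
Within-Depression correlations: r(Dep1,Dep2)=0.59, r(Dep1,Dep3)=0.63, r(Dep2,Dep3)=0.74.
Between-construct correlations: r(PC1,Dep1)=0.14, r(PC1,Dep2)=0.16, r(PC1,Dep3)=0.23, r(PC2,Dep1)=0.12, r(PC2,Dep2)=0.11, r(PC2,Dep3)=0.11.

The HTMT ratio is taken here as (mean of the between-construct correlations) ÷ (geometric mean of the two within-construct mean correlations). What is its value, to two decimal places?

0.24

Between-construct mean = 0.87/6 = 0.1450.
Mean within-PC = 0.55/1 = 0.5500; mean within-Dep = 1.96/3 = 0.6533.
Geometric mean = √(0.5500 × 0.6533) = 0.5994.
HTMT = 0.1450 / 0.5994 = 0.24.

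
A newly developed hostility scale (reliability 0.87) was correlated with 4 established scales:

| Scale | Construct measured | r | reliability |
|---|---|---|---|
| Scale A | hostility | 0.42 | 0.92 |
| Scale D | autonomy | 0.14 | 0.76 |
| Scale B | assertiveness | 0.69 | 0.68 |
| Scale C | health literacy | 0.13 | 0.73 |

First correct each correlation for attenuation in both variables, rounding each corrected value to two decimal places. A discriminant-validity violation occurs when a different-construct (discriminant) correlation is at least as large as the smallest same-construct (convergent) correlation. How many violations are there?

Disattenuated r (r / √(r_scale · r_new)):
  Scale A (conv): 0.42 / √(0.92·0.87) = 0.47
  Scale D (disc): 0.14 / √(0.76·0.87) = 0.17
  Scale B (disc): 0.69 / √(0.68·0.87) = 0.90
  Scale C (disc): 0.13 / √(0.73·0.87) = 0.16
Smallest convergent = 0.47. Discriminant values: 0.17, 0.90, 0.16; count ≥ 0.47 → 1.

1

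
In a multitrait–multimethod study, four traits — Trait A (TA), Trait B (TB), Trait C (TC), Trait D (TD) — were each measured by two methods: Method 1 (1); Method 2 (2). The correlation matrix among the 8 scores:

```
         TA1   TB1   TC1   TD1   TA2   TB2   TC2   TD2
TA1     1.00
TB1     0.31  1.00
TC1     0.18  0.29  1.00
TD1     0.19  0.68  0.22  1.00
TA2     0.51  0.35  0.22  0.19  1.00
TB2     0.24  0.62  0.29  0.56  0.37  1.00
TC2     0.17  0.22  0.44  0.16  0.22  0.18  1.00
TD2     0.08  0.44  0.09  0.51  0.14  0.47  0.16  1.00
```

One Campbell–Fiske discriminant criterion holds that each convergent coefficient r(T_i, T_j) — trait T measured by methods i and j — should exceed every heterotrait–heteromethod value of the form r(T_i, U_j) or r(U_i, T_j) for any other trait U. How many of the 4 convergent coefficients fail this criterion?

1

Each convergent coefficient versus the relevant comparison correlations:
TA (methods 1·2): 0.51 vs {0.24, 0.35, 0.17, 0.22, 0.08, 0.19} → pass.
TB (methods 1·2): 0.62 vs {0.35, 0.24, 0.22, 0.29, 0.44, 0.56} → pass.
TC (methods 1·2): 0.44 vs {0.22, 0.17, 0.29, 0.22, 0.09, 0.16} → pass.
TD (methods 1·2): 0.51 vs {0.19, 0.08, 0.56, 0.44, 0.16, 0.09} → fail.
1 of 4 fail.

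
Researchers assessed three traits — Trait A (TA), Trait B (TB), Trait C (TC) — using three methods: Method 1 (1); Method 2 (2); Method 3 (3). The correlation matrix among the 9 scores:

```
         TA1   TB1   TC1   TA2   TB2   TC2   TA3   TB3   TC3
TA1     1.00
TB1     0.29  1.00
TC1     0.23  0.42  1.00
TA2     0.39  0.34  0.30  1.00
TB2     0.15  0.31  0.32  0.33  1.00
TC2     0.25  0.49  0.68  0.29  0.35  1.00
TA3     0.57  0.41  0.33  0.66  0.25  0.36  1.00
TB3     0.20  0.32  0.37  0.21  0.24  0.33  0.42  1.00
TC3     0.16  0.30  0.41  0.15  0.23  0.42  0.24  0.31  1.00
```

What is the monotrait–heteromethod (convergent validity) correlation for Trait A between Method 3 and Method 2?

0.66

Same trait (TA), different methods: r(TA3, TA2) = 0.66.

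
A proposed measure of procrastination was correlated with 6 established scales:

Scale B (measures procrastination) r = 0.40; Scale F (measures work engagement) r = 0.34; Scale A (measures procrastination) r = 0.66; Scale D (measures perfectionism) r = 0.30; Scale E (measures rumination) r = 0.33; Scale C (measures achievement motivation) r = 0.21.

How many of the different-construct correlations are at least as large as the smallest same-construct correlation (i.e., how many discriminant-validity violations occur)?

0

Convergent (same construct = procrastination): Scale B, Scale A.
Smallest convergent = 0.40. Discriminant values: 0.34, 0.30, 0.33, 0.21; count ≥ 0.40 → 0.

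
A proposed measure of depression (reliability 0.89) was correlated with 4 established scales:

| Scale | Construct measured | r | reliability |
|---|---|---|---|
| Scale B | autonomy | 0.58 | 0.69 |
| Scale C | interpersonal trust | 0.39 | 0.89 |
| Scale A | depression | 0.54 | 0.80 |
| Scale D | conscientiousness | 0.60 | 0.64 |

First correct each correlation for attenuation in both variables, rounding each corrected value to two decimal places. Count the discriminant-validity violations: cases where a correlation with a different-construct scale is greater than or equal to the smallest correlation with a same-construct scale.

2

Disattenuated r (r / √(r_scale · r_new)):
  Scale B (disc): 0.58 / √(0.69·0.89) = 0.74
  Scale C (disc): 0.39 / √(0.89·0.89) = 0.44
  Scale A (conv): 0.54 / √(0.80·0.89) = 0.64
  Scale D (disc): 0.60 / √(0.64·0.89) = 0.79
Smallest convergent = 0.64. Discriminant values: 0.74, 0.44, 0.79; count ≥ 0.64 → 2.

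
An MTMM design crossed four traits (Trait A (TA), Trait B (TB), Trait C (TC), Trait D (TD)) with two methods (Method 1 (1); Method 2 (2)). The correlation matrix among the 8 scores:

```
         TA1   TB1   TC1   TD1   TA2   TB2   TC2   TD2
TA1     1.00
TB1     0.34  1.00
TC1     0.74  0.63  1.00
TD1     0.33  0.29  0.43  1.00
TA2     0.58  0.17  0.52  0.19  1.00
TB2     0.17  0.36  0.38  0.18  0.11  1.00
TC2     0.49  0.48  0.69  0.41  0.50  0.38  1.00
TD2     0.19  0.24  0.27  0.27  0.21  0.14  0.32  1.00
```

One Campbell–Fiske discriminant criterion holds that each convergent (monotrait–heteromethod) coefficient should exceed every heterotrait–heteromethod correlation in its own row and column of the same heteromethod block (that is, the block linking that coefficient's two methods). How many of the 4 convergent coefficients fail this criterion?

2

Convergent coefficients and their comparison sets:
TA (methods 1·2): 0.58 vs {0.17, 0.17, 0.49, 0.52, 0.19, 0.19} → pass.
TB (methods 1·2): 0.36 vs {0.17, 0.17, 0.48, 0.38, 0.24, 0.18} → fail.
TC (methods 1·2): 0.69 vs {0.52, 0.49, 0.38, 0.48, 0.27, 0.41} → pass.
TD (methods 1·2): 0.27 vs {0.19, 0.19, 0.18, 0.24, 0.41, 0.27} → fail.
2 of 4 fail.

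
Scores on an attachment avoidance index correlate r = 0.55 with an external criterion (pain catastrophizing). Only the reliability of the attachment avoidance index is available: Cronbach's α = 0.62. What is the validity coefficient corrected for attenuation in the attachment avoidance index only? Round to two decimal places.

Single correction: r_c = r_obs / √r_xx = 0.55 / √0.62 = 0.55 / 0.7874 ≈ 0.70.

0.70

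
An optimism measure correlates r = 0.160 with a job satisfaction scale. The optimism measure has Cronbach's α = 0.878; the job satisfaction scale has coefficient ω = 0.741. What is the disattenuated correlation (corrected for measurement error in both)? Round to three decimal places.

r_true = r_obs / √(r_xx · r_yy) = 0.160 / √(0.878 × 0.741) = 0.160 / √0.650598 = 0.160 / 0.8066 ≈ 0.198.

0.198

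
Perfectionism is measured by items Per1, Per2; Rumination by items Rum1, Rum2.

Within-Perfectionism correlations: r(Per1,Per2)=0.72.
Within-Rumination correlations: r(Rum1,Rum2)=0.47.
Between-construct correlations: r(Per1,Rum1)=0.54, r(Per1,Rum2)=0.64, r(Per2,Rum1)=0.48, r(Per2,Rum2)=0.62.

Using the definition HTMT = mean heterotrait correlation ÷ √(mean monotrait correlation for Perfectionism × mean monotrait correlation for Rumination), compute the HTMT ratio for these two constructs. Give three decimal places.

0.980

Mean between = 2.28/4 = 0.5700.
Mean within-Per = 0.72/1 = 0.7200; mean within-Rum = 0.47/1 = 0.4700.
Geometric mean = √(0.7200 × 0.4700) = 0.5817.
HTMT = 0.5700 / 0.5817 = 0.980.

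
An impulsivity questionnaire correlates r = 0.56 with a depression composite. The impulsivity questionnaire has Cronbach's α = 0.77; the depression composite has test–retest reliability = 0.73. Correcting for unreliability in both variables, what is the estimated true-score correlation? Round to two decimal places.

0.75

r_true = r_obs / √(r_xx · r_yy) = 0.56 / √(0.77 × 0.73) = 0.56 / √0.5621 = 0.56 / 0.7497 ≈ 0.75.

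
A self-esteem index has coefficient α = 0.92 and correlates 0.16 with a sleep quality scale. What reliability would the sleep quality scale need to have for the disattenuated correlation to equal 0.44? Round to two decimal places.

0.14

r_true = r_obs / √(r_xx · r_yy) ⇒ 0.44 = 0.16 / √(0.92 · r_yy).
√(0.92 · r_yy) = 0.16 / 0.44 = 0.3636; 0.92 · r_yy = 0.1322; r_yy = 0.1322 / 0.92 ≈ 0.14.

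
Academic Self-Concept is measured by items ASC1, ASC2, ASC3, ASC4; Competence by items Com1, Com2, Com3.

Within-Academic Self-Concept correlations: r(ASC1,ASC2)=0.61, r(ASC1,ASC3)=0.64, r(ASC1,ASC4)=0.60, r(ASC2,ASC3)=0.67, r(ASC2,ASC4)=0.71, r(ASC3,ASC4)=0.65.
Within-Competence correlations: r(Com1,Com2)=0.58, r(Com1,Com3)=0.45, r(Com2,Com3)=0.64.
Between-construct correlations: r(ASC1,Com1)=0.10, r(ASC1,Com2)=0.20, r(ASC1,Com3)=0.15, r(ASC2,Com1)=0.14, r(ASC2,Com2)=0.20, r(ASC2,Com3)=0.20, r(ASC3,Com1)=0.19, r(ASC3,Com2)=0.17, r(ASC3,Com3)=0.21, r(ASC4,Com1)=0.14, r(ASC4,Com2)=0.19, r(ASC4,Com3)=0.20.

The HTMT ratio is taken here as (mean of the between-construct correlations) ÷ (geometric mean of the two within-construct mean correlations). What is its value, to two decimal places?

Mean between = 2.09/12 = 0.1742.
Mean within-ASC = 3.88/6 = 0.6467; mean within-Com = 1.67/3 = 0.5567.
Geometric mean = √(0.6467 × 0.5567) = 0.6000.
HTMT = 0.1742 / 0.6000 = 0.29.

0.29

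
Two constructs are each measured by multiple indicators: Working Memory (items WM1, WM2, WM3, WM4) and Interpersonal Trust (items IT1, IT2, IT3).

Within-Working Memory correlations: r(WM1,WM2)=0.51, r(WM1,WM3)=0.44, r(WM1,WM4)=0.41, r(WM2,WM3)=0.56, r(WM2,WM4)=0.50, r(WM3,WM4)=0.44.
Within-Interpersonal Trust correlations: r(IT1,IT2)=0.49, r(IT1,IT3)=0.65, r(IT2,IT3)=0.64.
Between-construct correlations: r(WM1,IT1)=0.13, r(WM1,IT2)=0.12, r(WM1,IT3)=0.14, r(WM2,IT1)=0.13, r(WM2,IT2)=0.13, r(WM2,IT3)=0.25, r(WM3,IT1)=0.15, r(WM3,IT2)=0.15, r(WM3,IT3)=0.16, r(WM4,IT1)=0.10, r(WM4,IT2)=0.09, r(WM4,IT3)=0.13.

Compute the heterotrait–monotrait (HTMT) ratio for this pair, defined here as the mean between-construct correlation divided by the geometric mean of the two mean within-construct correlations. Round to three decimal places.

Between-construct mean = 1.68/12 = 0.1400.
Mean within-WM = 2.86/6 = 0.4767; mean within-IT = 1.78/3 = 0.5933.
Geometric mean = √(0.4767 × 0.5933) = 0.5318.
HTMT = 0.1400 / 0.5318 = 0.263.

0.263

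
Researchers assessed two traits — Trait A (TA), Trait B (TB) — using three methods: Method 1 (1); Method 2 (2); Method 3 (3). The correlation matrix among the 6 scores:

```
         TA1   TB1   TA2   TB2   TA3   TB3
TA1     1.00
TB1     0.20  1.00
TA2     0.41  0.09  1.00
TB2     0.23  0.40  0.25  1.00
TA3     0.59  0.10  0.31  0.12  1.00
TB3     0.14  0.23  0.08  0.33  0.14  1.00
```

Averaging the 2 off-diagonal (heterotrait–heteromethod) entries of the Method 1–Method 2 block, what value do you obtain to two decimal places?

HTHM values (method 1 × method 2): 0.23, 0.09; mean = 0.32/2 = 0.16.

0.16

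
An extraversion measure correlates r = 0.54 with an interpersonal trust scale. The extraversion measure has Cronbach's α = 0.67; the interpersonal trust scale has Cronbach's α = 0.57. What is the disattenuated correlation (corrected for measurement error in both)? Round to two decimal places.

0.87

r_true = r_obs / √(r_xx · r_yy) = 0.54 / √(0.67 × 0.57) = 0.54 / √0.3819 = 0.54 / 0.6180 ≈ 0.87.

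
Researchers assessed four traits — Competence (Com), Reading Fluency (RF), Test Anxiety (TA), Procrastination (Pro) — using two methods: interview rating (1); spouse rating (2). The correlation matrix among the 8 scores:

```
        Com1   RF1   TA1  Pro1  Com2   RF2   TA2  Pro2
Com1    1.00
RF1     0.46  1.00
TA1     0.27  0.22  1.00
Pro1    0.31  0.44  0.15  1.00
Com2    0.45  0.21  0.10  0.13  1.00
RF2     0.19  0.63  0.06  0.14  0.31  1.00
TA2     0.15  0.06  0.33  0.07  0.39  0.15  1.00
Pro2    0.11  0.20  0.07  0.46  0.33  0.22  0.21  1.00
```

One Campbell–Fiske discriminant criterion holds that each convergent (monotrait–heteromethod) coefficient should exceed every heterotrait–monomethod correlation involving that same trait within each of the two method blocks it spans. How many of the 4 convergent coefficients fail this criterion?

Checking each validity diagonal entry against its comparison values:
Com (methods 1·2): 0.45 vs {0.46, 0.31, 0.27, 0.39, 0.31, 0.33} → fail.
RF (methods 1·2): 0.63 vs {0.46, 0.31, 0.22, 0.15, 0.44, 0.22} → pass.
TA (methods 1·2): 0.33 vs {0.27, 0.39, 0.22, 0.15, 0.15, 0.21} → fail.
Pro (methods 1·2): 0.46 vs {0.31, 0.33, 0.44, 0.22, 0.15, 0.21} → pass.
2 of 4 fail.

2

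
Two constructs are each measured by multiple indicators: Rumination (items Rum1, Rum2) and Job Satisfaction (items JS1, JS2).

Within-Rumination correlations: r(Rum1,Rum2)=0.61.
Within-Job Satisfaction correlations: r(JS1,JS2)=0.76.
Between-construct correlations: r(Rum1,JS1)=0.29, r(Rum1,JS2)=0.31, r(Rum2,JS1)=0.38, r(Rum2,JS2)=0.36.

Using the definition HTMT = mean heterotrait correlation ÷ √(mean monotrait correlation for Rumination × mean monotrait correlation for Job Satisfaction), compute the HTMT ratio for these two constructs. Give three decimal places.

0.492

Between-construct mean = 1.34/4 = 0.3350.
Mean within-Rum = 0.61/1 = 0.6100; mean within-JS = 0.76/1 = 0.7600.
Geometric mean = √(0.6100 × 0.7600) = 0.6809.
HTMT = 0.3350 / 0.6809 = 0.492.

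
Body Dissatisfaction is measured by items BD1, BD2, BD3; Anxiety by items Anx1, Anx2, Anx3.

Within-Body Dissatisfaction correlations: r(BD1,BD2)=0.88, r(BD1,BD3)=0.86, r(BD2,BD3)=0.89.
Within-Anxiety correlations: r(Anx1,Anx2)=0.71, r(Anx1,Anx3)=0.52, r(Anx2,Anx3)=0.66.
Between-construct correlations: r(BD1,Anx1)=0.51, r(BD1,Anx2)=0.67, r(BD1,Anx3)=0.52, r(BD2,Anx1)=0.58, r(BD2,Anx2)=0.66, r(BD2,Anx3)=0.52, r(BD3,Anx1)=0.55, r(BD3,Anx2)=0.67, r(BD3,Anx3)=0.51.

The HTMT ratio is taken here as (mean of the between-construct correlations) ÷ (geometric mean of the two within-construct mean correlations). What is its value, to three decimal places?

0.776

Mean heterotrait r = 5.19/9 = 0.5767.
Mean within-BD = 2.63/3 = 0.8767; mean within-Anx = 1.89/3 = 0.6300.
Geometric mean = √(0.8767 × 0.6300) = 0.7432.
HTMT = 0.5767 / 0.7432 = 0.776.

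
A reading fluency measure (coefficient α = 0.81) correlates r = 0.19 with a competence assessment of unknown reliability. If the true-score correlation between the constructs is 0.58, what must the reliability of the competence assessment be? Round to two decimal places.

0.13

r_true = r_obs / √(r_xx · r_yy) ⇒ 0.58 = 0.19 / √(0.81 · r_yy).
√(0.81 · r_yy) = 0.19 / 0.58 = 0.3276; 0.81 · r_yy = 0.1073; r_yy = 0.1073 / 0.81 ≈ 0.13.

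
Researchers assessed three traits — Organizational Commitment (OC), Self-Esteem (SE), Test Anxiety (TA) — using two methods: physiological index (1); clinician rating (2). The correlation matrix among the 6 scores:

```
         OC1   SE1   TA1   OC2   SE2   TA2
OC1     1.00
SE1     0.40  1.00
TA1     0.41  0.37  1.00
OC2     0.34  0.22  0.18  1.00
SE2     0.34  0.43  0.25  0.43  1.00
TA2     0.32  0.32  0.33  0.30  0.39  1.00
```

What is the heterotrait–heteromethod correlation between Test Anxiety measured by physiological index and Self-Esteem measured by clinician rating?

0.25

Different traits and methods: r(TA1, SE2) = 0.25.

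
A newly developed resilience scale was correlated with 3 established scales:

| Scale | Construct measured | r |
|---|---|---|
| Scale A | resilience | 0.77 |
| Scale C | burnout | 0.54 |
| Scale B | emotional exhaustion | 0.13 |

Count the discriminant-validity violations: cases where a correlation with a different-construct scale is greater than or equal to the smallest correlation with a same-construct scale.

Convergent (same construct = resilience): Scale A.
Smallest convergent = 0.77. Discriminant values: 0.54, 0.13; count ≥ 0.77 → 0.

0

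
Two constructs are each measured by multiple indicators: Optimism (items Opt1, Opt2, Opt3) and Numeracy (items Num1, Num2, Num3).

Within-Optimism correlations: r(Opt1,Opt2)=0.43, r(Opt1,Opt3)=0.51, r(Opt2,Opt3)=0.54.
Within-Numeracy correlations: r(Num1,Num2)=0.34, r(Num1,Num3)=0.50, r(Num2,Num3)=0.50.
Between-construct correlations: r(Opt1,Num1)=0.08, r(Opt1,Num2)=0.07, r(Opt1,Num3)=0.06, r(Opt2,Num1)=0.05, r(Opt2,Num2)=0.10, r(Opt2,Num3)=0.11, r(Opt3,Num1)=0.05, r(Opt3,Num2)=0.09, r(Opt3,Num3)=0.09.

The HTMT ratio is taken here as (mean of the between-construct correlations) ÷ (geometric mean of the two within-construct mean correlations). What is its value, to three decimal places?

Mean heterotrait r = 0.70/9 = 0.0778.
Mean within-Opt = 1.48/3 = 0.4933; mean within-Num = 1.34/3 = 0.4467.
Geometric mean = √(0.4933 × 0.4467) = 0.4694.
HTMT = 0.0778 / 0.4694 = 0.166.

0.166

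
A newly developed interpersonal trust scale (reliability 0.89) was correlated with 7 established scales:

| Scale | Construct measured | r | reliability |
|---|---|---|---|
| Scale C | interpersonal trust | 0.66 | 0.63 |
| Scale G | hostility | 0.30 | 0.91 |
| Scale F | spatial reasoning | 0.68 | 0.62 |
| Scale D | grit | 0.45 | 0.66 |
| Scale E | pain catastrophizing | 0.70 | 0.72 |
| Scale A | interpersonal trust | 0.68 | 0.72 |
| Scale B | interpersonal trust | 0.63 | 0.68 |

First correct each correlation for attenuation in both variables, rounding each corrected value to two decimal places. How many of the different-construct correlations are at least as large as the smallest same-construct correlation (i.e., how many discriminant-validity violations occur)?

2

Disattenuated r (r / √(r_scale · r_new)):
  Scale C (conv): 0.66 / √(0.63·0.89) = 0.88
  Scale G (disc): 0.30 / √(0.91·0.89) = 0.33
  Scale F (disc): 0.68 / √(0.62·0.89) = 0.92
  Scale D (disc): 0.45 / √(0.66·0.89) = 0.59
  Scale E (disc): 0.70 / √(0.72·0.89) = 0.87
  Scale A (conv): 0.68 / √(0.72·0.89) = 0.85
  Scale B (conv): 0.63 / √(0.68·0.89) = 0.81
Smallest convergent = 0.81. Discriminant values: 0.33, 0.92, 0.59, 0.87; count ≥ 0.81 → 2.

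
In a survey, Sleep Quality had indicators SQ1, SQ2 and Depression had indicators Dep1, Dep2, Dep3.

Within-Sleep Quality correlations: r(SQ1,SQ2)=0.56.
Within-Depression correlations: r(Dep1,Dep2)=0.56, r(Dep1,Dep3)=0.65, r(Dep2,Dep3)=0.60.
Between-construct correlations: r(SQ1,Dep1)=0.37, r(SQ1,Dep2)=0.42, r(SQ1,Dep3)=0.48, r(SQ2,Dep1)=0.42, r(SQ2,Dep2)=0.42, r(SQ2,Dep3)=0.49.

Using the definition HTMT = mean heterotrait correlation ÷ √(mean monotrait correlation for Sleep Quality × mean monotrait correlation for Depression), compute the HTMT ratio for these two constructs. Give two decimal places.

Mean between = 2.60/6 = 0.4333.
Mean within-SQ = 0.56/1 = 0.5600; mean within-Dep = 1.81/3 = 0.6033.
Geometric mean = √(0.5600 × 0.6033) = 0.5812.
HTMT = 0.4333 / 0.5812 = 0.75.

0.75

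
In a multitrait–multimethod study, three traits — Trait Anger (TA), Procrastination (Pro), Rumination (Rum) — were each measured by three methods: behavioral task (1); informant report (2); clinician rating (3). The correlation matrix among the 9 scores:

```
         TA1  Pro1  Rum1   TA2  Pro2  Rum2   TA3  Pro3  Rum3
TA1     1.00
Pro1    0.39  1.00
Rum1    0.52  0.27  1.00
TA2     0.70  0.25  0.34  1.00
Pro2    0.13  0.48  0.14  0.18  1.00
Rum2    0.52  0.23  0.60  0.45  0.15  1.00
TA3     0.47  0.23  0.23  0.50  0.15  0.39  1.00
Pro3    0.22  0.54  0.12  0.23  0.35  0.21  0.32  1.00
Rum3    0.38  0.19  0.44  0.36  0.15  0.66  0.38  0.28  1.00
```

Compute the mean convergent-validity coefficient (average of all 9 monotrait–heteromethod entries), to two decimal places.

Convergent values: 0.70, 0.47, 0.50, 0.48, 0.54, 0.35, 0.60, 0.44, 0.66; mean = 4.74/9 = 0.53.

0.53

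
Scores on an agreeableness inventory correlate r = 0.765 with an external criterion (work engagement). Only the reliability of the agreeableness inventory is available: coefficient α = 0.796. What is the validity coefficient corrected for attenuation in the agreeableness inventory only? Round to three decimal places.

Single correction: r_c = r_obs / √r_xx = 0.765 / √0.796 = 0.765 / 0.8922 ≈ 0.857.

0.857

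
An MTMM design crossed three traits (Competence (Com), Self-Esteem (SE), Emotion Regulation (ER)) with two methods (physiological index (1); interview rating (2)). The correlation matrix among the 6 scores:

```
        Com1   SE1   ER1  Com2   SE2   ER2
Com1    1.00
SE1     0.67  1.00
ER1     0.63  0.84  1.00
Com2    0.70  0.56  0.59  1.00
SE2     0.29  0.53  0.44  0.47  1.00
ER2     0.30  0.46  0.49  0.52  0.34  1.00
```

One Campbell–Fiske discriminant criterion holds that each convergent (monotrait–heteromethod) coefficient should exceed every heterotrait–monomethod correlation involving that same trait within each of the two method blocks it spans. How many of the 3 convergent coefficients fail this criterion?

2

Each convergent coefficient versus the relevant comparison correlations:
Com (methods 1·2): 0.70 vs {0.67, 0.47, 0.63, 0.52} → pass.
SE (methods 1·2): 0.53 vs {0.67, 0.47, 0.84, 0.34} → fail.
ER (methods 1·2): 0.49 vs {0.63, 0.52, 0.84, 0.34} → fail.
2 of 3 fail.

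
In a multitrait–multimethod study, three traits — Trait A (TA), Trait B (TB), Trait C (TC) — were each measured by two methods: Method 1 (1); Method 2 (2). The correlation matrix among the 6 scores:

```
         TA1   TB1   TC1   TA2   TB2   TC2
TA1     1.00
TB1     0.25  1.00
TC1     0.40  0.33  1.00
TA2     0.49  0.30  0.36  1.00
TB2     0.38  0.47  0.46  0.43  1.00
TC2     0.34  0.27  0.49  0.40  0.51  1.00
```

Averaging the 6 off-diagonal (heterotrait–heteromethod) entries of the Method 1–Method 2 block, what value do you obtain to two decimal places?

0.35

HTHM values (method 1 × method 2): 0.38, 0.34, 0.30, 0.27, 0.36, 0.46; mean = 2.11/6 = 0.35.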